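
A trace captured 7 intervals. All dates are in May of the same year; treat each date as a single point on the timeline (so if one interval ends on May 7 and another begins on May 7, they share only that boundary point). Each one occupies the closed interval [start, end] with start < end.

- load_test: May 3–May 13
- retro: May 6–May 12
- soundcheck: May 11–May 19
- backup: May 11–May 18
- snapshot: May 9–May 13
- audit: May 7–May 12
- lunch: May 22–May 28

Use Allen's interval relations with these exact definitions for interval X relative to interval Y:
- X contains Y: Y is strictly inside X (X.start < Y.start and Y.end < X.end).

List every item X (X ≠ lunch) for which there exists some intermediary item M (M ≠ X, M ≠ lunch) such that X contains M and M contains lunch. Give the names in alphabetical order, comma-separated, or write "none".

none

Target lunch = [May 22, May 28].
Intermediaries M with M contains lunch: none.
Union: none.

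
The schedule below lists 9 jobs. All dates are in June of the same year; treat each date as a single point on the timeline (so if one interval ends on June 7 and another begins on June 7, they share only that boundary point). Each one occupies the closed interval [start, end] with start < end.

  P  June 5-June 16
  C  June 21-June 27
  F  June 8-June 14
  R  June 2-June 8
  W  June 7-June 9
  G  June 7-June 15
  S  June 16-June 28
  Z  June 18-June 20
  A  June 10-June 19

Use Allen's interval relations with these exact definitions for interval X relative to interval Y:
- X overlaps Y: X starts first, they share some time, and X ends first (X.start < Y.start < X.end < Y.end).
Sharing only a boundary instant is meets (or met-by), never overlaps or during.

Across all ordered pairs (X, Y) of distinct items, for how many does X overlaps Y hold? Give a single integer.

9

Checking all 72 ordered pairs for relation 'overlaps'; matching pairs in alphabetical order:
(A, S): A overlaps S ✓
(A, Z): A overlaps Z ✓
(F, A): F overlaps A ✓
(G, A): G overlaps A ✓
(P, A): P overlaps A ✓
(R, G): R overlaps G ✓
(R, P): R overlaps P ✓
(R, W): R overlaps W ✓
(W, F): W overlaps F ✓
Count: 9.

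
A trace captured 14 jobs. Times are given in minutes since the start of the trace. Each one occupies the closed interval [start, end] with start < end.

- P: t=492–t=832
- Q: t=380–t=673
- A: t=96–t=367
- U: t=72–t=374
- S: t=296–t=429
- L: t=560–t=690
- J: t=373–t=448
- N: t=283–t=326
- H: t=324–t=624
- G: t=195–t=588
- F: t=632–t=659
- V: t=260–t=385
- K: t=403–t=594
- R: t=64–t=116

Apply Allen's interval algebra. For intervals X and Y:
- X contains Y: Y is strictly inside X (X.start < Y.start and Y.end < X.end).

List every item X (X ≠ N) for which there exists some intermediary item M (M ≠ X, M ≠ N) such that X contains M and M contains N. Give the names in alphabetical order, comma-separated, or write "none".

G, U

Target N = [t=283, t=326].
Intermediaries M with M contains N: A, G, U, V.
Via A — items with X contains A: U.
Via G — items with X contains G: none.
Via U — items with X contains U: none.
Via V — items with X contains V: G.
Union: G, U.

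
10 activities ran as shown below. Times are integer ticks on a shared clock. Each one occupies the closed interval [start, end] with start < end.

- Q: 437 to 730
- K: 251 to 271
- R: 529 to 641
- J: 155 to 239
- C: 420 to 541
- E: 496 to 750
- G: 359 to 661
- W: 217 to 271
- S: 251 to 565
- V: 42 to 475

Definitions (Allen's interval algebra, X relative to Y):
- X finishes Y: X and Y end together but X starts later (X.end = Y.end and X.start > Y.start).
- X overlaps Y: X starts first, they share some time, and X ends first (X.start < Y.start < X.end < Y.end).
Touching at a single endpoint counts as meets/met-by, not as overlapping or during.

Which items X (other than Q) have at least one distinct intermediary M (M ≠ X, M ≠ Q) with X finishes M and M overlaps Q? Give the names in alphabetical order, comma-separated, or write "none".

none

Target Q = [437, 730].
Intermediaries M with M overlaps Q: C, G, S, V.
Via C — items with X finishes C: none.
Via G — items with X finishes G: none.
Via S — items with X finishes S: none.
Via V — items with X finishes V: none.
Union: none.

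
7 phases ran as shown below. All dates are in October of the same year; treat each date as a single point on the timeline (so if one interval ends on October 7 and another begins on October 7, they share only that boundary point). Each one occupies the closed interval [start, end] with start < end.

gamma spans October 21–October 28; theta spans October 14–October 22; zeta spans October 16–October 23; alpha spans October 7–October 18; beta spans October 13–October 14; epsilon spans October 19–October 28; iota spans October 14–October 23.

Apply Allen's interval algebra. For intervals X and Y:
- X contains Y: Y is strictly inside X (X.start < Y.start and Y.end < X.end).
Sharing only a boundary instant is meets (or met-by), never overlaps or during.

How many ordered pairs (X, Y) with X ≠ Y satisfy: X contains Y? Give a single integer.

1

Checking all 42 ordered pairs for relation 'contains'; matching pairs in alphabetical order:
(alpha, beta): alpha contains beta ✓
Count: 1.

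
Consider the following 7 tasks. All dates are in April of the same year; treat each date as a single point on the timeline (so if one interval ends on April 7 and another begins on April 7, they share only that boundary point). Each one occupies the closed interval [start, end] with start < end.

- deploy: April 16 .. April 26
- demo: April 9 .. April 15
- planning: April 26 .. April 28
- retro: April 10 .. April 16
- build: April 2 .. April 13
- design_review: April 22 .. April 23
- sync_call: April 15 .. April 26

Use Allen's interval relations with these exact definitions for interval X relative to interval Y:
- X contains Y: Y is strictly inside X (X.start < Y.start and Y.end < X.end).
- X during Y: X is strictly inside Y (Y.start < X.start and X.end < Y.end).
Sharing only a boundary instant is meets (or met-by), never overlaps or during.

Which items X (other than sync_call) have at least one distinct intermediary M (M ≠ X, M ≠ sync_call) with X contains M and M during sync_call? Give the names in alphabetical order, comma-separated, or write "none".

Target sync_call = [April 15, April 26].
Intermediaries M with M during sync_call: design_review.
Via design_review — items with X contains design_review: deploy.
Union: deploy.

deploy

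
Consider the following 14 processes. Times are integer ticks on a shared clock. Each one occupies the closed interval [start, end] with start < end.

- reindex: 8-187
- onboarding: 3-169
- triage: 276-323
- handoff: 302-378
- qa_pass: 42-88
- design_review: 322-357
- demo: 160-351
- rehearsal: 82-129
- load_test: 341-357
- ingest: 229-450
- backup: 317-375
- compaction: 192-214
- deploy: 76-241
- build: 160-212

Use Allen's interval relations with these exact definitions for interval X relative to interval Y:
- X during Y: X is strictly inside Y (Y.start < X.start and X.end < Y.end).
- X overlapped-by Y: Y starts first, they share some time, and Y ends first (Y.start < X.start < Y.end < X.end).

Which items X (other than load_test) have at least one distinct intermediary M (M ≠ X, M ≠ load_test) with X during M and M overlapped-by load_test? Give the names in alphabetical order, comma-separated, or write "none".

none

Target load_test = [341, 357].
Intermediaries M with M overlapped-by load_test: none.
Union: none.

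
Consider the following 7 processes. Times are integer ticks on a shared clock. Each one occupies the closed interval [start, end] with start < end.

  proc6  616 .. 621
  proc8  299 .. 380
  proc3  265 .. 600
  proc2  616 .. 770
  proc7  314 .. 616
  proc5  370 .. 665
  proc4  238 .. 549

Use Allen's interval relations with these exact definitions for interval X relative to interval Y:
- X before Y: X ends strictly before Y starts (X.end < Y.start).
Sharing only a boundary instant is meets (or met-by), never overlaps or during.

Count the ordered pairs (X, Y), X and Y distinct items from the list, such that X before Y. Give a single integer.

Checking all 42 ordered pairs for relation 'before'; matching pairs in alphabetical order:
(proc3, proc2): proc3 before proc2 ✓
(proc3, proc6): proc3 before proc6 ✓
(proc4, proc2): proc4 before proc2 ✓
(proc4, proc6): proc4 before proc6 ✓
(proc8, proc2): proc8 before proc2 ✓
(proc8, proc6): proc8 before proc6 ✓
Count: 6.

6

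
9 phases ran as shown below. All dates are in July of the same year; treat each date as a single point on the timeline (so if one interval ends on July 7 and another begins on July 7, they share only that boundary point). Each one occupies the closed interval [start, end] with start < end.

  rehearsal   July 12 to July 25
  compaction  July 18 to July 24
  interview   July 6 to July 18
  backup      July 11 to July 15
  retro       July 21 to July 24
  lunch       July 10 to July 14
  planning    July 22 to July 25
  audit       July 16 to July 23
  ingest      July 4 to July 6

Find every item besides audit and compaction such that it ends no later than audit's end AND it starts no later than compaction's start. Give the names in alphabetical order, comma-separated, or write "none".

backup, ingest, interview, lunch

Conditions: its end is no later than audit's end (X.end <= July 23) AND its start is no later than compaction's start (X.start <= July 18).
backup: end July 15 <= July 23? ✓; start July 11 <= July 18? ✓ → yes.
ingest: end July 6 <= July 23? ✓; start July 4 <= July 18? ✓ → yes.
interview: end July 18 <= July 23? ✓; start July 6 <= July 18? ✓ → yes.
lunch: end July 14 <= July 23? ✓; start July 10 <= July 18? ✓ → yes.
planning: end July 25 <= July 23? ✗; start July 22 <= July 18? ✗ → no.
rehearsal: end July 25 <= July 23? ✗; start July 12 <= July 18? ✓ → no.
retro: end July 24 <= July 23? ✗; start July 21 <= July 18? ✗ → no.
Result: backup, ingest, interview, lunch.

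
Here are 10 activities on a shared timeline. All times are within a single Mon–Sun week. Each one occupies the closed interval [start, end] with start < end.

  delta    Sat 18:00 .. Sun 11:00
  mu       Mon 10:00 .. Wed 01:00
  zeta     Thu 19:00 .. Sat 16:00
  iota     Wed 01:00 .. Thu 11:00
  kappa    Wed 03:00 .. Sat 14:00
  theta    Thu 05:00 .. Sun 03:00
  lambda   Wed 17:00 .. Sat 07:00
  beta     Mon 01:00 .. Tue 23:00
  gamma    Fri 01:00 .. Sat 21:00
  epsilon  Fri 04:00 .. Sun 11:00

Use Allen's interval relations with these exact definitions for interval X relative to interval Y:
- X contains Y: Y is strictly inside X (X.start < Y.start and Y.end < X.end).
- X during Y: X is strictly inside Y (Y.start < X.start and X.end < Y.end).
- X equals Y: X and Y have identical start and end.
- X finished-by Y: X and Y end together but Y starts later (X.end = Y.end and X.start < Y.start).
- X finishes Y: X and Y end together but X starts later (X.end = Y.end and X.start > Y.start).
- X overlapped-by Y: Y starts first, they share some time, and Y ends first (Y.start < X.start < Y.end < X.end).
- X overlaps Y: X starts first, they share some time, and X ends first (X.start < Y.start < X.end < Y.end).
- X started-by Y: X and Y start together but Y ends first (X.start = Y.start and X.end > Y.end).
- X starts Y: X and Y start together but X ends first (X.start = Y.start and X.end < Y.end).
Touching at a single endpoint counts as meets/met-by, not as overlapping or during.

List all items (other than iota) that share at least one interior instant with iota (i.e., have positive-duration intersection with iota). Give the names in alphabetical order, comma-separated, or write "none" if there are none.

Target iota = [Wed 01:00, Thu 11:00].
beta [Mon 01:00, Tue 23:00] → before → no.
delta [Sat 18:00, Sun 11:00] → after → no.
epsilon [Fri 04:00, Sun 11:00] → after → no.
gamma [Fri 01:00, Sat 21:00] → after → no.
kappa [Wed 03:00, Sat 14:00] → overlapped-by → yes.
lambda [Wed 17:00, Sat 07:00] → overlapped-by → yes.
mu [Mon 10:00, Wed 01:00] → meets → no.
theta [Thu 05:00, Sun 03:00] → overlapped-by → yes.
zeta [Thu 19:00, Sat 16:00] → after → no.
Result: kappa, lambda, theta.

kappa, lambda, theta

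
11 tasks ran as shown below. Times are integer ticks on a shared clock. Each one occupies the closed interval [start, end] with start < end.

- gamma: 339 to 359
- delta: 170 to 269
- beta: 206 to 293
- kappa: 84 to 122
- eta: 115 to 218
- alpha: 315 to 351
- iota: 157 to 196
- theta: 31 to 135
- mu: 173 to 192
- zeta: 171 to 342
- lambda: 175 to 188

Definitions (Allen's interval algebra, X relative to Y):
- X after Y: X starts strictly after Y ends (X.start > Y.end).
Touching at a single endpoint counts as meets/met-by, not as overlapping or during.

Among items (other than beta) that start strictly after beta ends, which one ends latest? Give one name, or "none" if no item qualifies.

Target beta = [206, 293].
alpha [315, 351] → after → candidate.
delta [170, 269] → overlaps → excluded.
eta [115, 218] → overlaps → excluded.
gamma [339, 359] → after → candidate.
iota [157, 196] → before → excluded.
kappa [84, 122] → before → excluded.
lambda [175, 188] → before → excluded.
mu [173, 192] → before → excluded.
theta [31, 135] → before → excluded.
zeta [171, 342] → contains → excluded.
Among candidates, latest end is 359 → gamma.

gamma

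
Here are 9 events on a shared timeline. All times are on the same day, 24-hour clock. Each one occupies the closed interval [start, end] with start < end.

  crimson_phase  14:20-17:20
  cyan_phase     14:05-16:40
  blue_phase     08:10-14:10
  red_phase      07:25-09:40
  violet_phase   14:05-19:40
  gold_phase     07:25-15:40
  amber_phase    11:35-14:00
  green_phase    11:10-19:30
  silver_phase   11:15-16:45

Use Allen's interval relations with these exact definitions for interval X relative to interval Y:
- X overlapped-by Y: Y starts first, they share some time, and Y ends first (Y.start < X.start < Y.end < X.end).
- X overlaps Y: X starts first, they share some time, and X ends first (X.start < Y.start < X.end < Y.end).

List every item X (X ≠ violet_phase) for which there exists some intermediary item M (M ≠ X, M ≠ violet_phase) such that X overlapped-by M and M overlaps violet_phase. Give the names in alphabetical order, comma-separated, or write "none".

crimson_phase, cyan_phase, green_phase, silver_phase

Target violet_phase = [14:05, 19:40].
Intermediaries M with M overlaps violet_phase: blue_phase, gold_phase, green_phase, silver_phase.
Via blue_phase — items with X overlapped-by blue_phase: cyan_phase, green_phase, silver_phase.
Via gold_phase — items with X overlapped-by gold_phase: crimson_phase, cyan_phase, green_phase, silver_phase.
Via green_phase — items with X overlapped-by green_phase: none.
Via silver_phase — items with X overlapped-by silver_phase: crimson_phase.
Union: crimson_phase, cyan_phase, green_phase, silver_phase.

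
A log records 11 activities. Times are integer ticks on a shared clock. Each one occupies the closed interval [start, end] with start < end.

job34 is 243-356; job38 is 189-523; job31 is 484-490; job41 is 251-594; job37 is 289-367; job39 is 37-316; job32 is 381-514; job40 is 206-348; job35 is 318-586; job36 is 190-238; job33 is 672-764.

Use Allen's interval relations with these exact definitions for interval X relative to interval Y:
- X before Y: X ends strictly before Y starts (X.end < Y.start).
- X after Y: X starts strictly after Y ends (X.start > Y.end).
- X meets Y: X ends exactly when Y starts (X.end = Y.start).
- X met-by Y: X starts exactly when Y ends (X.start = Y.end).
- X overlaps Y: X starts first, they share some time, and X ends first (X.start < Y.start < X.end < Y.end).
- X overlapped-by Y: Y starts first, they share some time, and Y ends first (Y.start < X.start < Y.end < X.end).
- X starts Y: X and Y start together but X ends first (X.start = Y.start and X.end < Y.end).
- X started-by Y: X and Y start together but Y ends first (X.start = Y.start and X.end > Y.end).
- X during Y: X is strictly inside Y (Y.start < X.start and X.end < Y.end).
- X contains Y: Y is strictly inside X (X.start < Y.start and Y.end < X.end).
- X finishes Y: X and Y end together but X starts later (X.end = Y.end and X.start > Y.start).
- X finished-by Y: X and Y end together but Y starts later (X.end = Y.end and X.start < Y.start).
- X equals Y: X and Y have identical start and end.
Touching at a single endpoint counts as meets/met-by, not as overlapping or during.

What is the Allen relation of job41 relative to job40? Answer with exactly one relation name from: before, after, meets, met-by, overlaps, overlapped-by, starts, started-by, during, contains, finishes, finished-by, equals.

overlapped-by

job41 = [251, 594]; job40 = [206, 348].
Compare endpoints: job41.start > job40.start, job41.start < job40.end, job41.end > job40.start, job41.end > job40.end.
That pattern is 'overlapped-by'.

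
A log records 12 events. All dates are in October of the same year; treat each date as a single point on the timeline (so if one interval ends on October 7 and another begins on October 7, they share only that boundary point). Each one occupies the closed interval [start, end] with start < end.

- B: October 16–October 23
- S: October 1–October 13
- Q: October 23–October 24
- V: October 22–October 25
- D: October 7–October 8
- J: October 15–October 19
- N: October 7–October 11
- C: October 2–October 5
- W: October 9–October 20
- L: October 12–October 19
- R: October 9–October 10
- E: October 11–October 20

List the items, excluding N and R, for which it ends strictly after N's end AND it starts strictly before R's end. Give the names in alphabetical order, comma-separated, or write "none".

Conditions: its end is strictly after N's end (X.end > October 11) AND its start is strictly before R's end (X.start < October 10).
B: end October 23 > October 11? ✓; start October 16 < October 10? ✗ → no.
C: end October 5 > October 11? ✗; start October 2 < October 10? ✓ → no.
D: end October 8 > October 11? ✗; start October 7 < October 10? ✓ → no.
E: end October 20 > October 11? ✓; start October 11 < October 10? ✗ → no.
J: end October 19 > October 11? ✓; start October 15 < October 10? ✗ → no.
L: end October 19 > October 11? ✓; start October 12 < October 10? ✗ → no.
Q: end October 24 > October 11? ✓; start October 23 < October 10? ✗ → no.
S: end October 13 > October 11? ✓; start October 1 < October 10? ✓ → yes.
V: end October 25 > October 11? ✓; start October 22 < October 10? ✗ → no.
W: end October 20 > October 11? ✓; start October 9 < October 10? ✓ → yes.
Result: S, W.

S, W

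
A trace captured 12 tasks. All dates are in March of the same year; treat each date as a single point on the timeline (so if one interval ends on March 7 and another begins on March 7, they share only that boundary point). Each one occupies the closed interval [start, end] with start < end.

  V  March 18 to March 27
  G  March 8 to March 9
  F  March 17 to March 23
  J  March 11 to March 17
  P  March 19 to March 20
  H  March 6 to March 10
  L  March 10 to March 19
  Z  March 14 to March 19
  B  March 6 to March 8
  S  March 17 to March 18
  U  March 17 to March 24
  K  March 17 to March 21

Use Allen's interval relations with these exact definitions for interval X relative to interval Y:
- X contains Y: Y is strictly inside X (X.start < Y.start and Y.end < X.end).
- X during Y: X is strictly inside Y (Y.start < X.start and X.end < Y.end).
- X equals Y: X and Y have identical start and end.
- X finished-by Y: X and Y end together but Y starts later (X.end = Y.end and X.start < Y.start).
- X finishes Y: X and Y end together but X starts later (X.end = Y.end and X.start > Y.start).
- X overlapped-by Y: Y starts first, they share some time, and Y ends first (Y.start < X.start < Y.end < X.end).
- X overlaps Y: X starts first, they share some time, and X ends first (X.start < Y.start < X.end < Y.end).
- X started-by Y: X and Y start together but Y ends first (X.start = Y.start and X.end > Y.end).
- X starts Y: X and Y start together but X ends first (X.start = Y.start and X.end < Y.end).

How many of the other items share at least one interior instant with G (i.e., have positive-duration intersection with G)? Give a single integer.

1

Target G = [March 8, March 9].
B [March 6, March 8] → meets → no.
F [March 17, March 23] → after → no.
H [March 6, March 10] → contains → counts.
J [March 11, March 17] → after → no.
K [March 17, March 21] → after → no.
L [March 10, March 19] → after → no.
P [March 19, March 20] → after → no.
S [March 17, March 18] → after → no.
U [March 17, March 24] → after → no.
V [March 18, March 27] → after → no.
Z [March 14, March 19] → after → no.
Total: 1.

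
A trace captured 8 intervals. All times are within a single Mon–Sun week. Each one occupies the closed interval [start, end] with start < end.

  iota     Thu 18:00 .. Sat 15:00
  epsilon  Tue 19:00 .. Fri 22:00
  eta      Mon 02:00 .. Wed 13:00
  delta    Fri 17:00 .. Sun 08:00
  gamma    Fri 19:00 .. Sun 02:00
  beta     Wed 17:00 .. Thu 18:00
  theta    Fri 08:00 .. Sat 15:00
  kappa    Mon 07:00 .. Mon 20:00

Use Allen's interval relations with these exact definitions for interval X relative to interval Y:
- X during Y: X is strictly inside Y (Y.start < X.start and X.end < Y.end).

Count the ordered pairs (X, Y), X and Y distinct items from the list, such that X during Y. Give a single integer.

3

Checking all 56 ordered pairs for relation 'during'; matching pairs in alphabetical order:
(beta, epsilon): beta during epsilon ✓
(gamma, delta): gamma during delta ✓
(kappa, eta): kappa during eta ✓
Count: 3.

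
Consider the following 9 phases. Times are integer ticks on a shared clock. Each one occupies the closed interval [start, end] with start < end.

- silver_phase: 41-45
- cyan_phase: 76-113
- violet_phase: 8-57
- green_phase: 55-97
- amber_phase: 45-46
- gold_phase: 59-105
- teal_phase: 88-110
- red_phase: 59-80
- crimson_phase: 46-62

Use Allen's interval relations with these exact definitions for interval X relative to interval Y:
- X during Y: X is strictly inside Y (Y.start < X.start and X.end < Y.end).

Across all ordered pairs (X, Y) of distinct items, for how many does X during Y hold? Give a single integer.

4

Checking all 72 ordered pairs for relation 'during'; matching pairs in alphabetical order:
(amber_phase, violet_phase): amber_phase during violet_phase ✓
(red_phase, green_phase): red_phase during green_phase ✓
(silver_phase, violet_phase): silver_phase during violet_phase ✓
(teal_phase, cyan_phase): teal_phase during cyan_phase ✓
Count: 4.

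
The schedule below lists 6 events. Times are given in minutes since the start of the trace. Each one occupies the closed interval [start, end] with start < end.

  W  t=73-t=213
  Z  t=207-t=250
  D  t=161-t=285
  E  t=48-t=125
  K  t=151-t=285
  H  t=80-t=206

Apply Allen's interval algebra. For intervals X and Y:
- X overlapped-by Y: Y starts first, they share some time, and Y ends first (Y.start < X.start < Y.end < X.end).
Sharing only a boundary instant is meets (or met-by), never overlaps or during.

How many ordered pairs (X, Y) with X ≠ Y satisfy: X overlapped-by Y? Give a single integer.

7

Checking all 30 ordered pairs for relation 'overlapped-by'; matching pairs in alphabetical order:
(D, H): D overlapped-by H ✓
(D, W): D overlapped-by W ✓
(H, E): H overlapped-by E ✓
(K, H): K overlapped-by H ✓
(K, W): K overlapped-by W ✓
(W, E): W overlapped-by E ✓
(Z, W): Z overlapped-by W ✓
Count: 7.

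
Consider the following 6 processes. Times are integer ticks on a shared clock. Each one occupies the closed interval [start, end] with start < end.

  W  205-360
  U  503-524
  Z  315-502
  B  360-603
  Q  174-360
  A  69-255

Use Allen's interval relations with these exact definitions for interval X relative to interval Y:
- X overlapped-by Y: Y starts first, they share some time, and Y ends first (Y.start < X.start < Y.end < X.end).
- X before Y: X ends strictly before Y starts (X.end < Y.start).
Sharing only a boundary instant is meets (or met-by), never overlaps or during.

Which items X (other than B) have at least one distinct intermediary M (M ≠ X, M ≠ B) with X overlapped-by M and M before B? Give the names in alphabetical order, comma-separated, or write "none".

Q, W

Target B = [360, 603].
Intermediaries M with M before B: A.
Via A — items with X overlapped-by A: Q, W.
Union: Q, W.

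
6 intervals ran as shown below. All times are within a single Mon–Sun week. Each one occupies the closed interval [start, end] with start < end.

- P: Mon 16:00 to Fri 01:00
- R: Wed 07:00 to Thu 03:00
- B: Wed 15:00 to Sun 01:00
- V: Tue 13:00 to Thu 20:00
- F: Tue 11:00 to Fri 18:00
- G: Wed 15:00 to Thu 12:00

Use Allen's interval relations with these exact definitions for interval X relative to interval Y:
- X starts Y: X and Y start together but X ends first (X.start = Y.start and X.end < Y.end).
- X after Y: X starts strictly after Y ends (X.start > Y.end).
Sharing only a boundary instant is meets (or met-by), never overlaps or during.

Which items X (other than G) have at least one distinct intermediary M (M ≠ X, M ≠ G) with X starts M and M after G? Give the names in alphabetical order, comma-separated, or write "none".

none

Target G = [Wed 15:00, Thu 12:00].
Intermediaries M with M after G: none.
Union: none.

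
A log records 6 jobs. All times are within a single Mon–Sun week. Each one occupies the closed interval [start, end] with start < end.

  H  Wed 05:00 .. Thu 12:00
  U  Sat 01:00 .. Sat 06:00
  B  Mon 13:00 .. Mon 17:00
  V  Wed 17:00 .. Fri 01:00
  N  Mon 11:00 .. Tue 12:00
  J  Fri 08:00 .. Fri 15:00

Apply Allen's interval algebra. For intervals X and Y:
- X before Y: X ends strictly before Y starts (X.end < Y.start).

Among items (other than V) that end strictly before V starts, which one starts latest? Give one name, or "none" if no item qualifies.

B

Target V = [Wed 17:00, Fri 01:00].
B [Mon 13:00, Mon 17:00] → before → candidate.
H [Wed 05:00, Thu 12:00] → overlaps → excluded.
J [Fri 08:00, Fri 15:00] → after → excluded.
N [Mon 11:00, Tue 12:00] → before → candidate.
U [Sat 01:00, Sat 06:00] → after → excluded.
Among candidates, latest start is Mon 13:00 → B.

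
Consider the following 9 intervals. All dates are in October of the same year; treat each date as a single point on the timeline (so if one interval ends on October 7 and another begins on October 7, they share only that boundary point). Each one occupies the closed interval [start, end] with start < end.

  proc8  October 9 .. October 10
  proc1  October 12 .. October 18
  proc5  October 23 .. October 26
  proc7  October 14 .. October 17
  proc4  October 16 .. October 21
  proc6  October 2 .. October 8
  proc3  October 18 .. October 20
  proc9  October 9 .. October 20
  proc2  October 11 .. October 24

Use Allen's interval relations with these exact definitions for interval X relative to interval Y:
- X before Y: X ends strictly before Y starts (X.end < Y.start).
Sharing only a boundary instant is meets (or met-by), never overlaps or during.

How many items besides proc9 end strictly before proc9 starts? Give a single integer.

1

Target proc9 = [October 9, October 20].
proc1 [October 12, October 18] → during → no.
proc2 [October 11, October 24] → overlapped-by → no.
proc3 [October 18, October 20] → finishes → no.
proc4 [October 16, October 21] → overlapped-by → no.
proc5 [October 23, October 26] → after → no.
proc6 [October 2, October 8] → before → counts.
proc7 [October 14, October 17] → during → no.
proc8 [October 9, October 10] → starts → no.
Total: 1.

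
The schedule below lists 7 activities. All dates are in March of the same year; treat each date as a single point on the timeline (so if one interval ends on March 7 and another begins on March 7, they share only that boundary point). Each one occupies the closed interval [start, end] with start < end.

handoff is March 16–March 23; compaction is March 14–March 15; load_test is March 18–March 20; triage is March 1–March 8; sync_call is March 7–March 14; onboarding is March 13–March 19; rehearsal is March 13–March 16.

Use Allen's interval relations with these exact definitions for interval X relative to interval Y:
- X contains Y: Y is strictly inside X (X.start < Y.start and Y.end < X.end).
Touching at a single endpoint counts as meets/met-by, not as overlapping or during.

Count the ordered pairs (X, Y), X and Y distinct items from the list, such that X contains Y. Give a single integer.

3

Checking all 42 ordered pairs for relation 'contains'; matching pairs in alphabetical order:
(handoff, load_test): handoff contains load_test ✓
(onboarding, compaction): onboarding contains compaction ✓
(rehearsal, compaction): rehearsal contains compaction ✓
Count: 3.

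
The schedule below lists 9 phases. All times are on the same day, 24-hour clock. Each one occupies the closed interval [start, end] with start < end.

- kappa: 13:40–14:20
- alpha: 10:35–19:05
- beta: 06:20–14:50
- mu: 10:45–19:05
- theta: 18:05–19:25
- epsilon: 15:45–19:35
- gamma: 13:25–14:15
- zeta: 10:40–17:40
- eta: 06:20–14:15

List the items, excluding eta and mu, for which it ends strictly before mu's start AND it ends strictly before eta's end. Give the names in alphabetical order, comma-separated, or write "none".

none

Conditions: its end is strictly before mu's start (X.end < 10:45) AND its end is strictly before eta's end (X.end < 14:15).
alpha: end 19:05 < 10:45? ✗; end 19:05 < 14:15? ✗ → no.
beta: end 14:50 < 10:45? ✗; end 14:50 < 14:15? ✗ → no.
epsilon: end 19:35 < 10:45? ✗; end 19:35 < 14:15? ✗ → no.
gamma: end 14:15 < 10:45? ✗; end 14:15 < 14:15? ✗ → no.
kappa: end 14:20 < 10:45? ✗; end 14:20 < 14:15? ✗ → no.
theta: end 19:25 < 10:45? ✗; end 19:25 < 14:15? ✗ → no.
zeta: end 17:40 < 10:45? ✗; end 17:40 < 14:15? ✗ → no.
Result: none.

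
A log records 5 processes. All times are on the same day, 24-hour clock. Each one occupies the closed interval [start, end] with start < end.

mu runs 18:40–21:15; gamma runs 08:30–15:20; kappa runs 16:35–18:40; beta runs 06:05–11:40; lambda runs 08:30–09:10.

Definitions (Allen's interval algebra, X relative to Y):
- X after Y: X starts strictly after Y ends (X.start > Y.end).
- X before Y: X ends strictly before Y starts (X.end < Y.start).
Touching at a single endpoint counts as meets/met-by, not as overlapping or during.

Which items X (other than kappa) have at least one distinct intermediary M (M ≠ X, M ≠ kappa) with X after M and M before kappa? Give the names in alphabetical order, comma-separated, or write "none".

Target kappa = [16:35, 18:40].
Intermediaries M with M before kappa: beta, gamma, lambda.
Via beta — items with X after beta: mu.
Via gamma — items with X after gamma: mu.
Via lambda — items with X after lambda: mu.
Union: mu.

mu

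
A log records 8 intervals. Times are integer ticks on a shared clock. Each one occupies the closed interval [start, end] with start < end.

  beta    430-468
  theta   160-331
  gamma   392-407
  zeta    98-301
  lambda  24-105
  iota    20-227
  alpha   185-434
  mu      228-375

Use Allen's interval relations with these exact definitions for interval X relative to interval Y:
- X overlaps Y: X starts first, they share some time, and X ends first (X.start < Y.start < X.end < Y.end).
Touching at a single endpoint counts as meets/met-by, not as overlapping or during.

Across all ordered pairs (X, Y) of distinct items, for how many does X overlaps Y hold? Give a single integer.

Checking all 56 ordered pairs for relation 'overlaps'; matching pairs in alphabetical order:
(alpha, beta): alpha overlaps beta ✓
(iota, alpha): iota overlaps alpha ✓
(iota, theta): iota overlaps theta ✓
(iota, zeta): iota overlaps zeta ✓
(lambda, zeta): lambda overlaps zeta ✓
(theta, alpha): theta overlaps alpha ✓
(theta, mu): theta overlaps mu ✓
(zeta, alpha): zeta overlaps alpha ✓
(zeta, mu): zeta overlaps mu ✓
(zeta, theta): zeta overlaps theta ✓
Count: 10.

10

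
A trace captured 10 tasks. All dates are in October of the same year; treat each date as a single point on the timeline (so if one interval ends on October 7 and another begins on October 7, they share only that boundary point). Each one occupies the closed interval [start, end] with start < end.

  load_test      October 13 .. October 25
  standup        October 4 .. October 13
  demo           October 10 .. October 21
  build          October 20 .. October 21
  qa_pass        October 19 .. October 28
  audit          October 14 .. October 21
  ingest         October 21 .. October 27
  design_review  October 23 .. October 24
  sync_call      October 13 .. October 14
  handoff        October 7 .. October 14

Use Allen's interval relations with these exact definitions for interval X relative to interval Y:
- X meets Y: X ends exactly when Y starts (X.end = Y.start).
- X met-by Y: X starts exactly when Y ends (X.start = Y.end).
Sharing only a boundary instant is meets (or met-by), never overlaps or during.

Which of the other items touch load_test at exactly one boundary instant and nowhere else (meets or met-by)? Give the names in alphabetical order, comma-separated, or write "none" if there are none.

Target load_test = [October 13, October 25].
audit [October 14, October 21] → during → no.
build [October 20, October 21] → during → no.
demo [October 10, October 21] → overlaps → no.
design_review [October 23, October 24] → during → no.
handoff [October 7, October 14] → overlaps → no.
ingest [October 21, October 27] → overlapped-by → no.
qa_pass [October 19, October 28] → overlapped-by → no.
standup [October 4, October 13] → meets → yes.
sync_call [October 13, October 14] → starts → no.
Result: standup.

standup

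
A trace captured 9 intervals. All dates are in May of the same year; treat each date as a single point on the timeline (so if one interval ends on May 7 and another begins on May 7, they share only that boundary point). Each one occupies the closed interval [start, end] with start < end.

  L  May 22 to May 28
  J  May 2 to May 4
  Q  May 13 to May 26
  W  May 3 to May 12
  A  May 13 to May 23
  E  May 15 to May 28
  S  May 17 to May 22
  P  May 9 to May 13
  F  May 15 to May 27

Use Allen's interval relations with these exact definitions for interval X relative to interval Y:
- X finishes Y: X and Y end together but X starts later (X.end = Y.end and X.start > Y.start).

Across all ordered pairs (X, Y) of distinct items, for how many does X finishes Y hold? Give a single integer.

1

Checking all 72 ordered pairs for relation 'finishes'; matching pairs in alphabetical order:
(L, E): L finishes E ✓
Count: 1.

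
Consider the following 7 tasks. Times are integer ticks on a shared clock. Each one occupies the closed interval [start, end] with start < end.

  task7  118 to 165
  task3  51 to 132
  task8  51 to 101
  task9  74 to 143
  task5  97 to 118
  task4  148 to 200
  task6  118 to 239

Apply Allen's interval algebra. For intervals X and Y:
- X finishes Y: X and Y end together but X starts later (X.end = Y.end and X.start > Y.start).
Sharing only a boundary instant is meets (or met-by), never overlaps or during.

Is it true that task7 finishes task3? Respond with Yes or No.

task7 = [118, 165], task3 = [51, 132].
Actual relation of task7 to task3: overlapped-by.
Asked whether 'finishes' holds → No.

No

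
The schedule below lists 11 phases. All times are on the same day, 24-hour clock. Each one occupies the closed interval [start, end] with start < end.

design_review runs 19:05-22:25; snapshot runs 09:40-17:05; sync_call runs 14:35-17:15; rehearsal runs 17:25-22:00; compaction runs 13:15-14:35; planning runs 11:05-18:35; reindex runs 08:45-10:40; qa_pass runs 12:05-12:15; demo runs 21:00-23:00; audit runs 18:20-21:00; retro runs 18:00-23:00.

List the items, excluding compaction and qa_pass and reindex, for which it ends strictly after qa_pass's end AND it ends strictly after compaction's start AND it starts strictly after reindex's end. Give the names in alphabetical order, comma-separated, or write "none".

audit, demo, design_review, planning, rehearsal, retro, sync_call

Conditions: its end is strictly after qa_pass's end (X.end > 12:15) AND its end is strictly after compaction's start (X.end > 13:15) AND its start is strictly after reindex's end (X.start > 10:40).
audit: end 21:00 > 12:15? ✓; end 21:00 > 13:15? ✓; start 18:20 > 10:40? ✓ → yes.
demo: end 23:00 > 12:15? ✓; end 23:00 > 13:15? ✓; start 21:00 > 10:40? ✓ → yes.
design_review: end 22:25 > 12:15? ✓; end 22:25 > 13:15? ✓; start 19:05 > 10:40? ✓ → yes.
planning: end 18:35 > 12:15? ✓; end 18:35 > 13:15? ✓; start 11:05 > 10:40? ✓ → yes.
rehearsal: end 22:00 > 12:15? ✓; end 22:00 > 13:15? ✓; start 17:25 > 10:40? ✓ → yes.
retro: end 23:00 > 12:15? ✓; end 23:00 > 13:15? ✓; start 18:00 > 10:40? ✓ → yes.
snapshot: end 17:05 > 12:15? ✓; end 17:05 > 13:15? ✓; start 09:40 > 10:40? ✗ → no.
sync_call: end 17:15 > 12:15? ✓; end 17:15 > 13:15? ✓; start 14:35 > 10:40? ✓ → yes.
Result: audit, demo, design_review, planning, rehearsal, retro, sync_call.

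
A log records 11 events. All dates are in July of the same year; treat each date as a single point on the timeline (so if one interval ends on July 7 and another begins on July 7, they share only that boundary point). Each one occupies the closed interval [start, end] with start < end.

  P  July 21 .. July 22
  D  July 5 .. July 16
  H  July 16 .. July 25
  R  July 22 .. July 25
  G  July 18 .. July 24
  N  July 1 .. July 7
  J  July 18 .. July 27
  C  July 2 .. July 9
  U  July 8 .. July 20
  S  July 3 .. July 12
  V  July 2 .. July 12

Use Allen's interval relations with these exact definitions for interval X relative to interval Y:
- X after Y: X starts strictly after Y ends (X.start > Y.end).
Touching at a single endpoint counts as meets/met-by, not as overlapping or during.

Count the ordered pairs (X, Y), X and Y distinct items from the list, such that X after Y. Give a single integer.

Checking all 110 ordered pairs for relation 'after'; matching pairs in alphabetical order:
(G, C): G after C ✓
(G, D): G after D ✓
(G, N): G after N ✓
(G, S): G after S ✓
(G, V): G after V ✓
(H, C): H after C ✓
(H, N): H after N ✓
(H, S): H after S ✓
(H, V): H after V ✓
(J, C): J after C ✓
(J, D): J after D ✓
(J, N): J after N ✓
(J, S): J after S ✓
(J, V): J after V ✓
(P, C): P after C ✓
(P, D): P after D ✓
(P, N): P after N ✓
(P, S): P after S ✓
(P, U): P after U ✓
(P, V): P after V ✓
(R, C): R after C ✓
(R, D): R after D ✓
(R, N): R after N ✓
(R, S): R after S ✓
... plus 3 further pairs not listed.
Count: 27.

27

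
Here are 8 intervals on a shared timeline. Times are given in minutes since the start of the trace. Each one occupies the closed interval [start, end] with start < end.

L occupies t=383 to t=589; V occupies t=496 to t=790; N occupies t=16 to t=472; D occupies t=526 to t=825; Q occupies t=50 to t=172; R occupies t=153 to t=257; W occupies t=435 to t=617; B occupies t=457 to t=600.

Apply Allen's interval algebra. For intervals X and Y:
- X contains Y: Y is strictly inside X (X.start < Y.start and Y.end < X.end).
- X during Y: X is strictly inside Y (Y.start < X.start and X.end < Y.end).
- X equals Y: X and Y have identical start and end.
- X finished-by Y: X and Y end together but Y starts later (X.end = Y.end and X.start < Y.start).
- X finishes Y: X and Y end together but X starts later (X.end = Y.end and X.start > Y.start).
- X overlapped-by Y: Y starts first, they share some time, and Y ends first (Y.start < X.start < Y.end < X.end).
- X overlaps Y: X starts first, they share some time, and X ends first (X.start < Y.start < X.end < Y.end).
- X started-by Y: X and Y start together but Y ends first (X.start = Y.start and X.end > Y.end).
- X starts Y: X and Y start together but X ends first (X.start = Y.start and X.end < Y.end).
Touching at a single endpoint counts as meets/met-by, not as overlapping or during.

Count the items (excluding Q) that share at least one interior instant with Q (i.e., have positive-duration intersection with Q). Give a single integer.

Target Q = [t=50, t=172].
B [t=457, t=600] → after → no.
D [t=526, t=825] → after → no.
L [t=383, t=589] → after → no.
N [t=16, t=472] → contains → counts.
R [t=153, t=257] → overlapped-by → counts.
V [t=496, t=790] → after → no.
W [t=435, t=617] → after → no.
Total: 2.

2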